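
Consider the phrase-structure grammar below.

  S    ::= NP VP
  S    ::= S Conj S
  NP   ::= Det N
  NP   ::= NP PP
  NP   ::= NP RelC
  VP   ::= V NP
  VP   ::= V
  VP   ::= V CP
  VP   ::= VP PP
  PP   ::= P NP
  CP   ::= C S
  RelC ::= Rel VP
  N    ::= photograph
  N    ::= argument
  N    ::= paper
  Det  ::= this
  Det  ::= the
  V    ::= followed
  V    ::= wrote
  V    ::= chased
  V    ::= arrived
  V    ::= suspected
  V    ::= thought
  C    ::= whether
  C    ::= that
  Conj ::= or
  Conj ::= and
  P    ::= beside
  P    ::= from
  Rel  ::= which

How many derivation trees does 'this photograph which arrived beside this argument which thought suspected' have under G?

Two of the 4 distinct bracketings:
[S [NP [NP [NP [Det this] [N photograph]] [RelC [Rel which] [VP [V arrived]]]] [PP [P beside] [NP [NP [Det this] [N argument]] [RelC [Rel which] [VP [V thought]]]]]] [VP [V suspected]]]
[S [NP [NP [Det this] [N photograph]] [RelC [Rel which] [VP [VP [V arrived]] [PP [P beside] [NP [NP [Det this] [N argument]] [RelC [Rel which] [VP [V thought]]]]]]]] [VP [V suspected]]]
The difference turns on whether NP → NP PP is used at the relevant span, versus an alternative expansion of NP.

4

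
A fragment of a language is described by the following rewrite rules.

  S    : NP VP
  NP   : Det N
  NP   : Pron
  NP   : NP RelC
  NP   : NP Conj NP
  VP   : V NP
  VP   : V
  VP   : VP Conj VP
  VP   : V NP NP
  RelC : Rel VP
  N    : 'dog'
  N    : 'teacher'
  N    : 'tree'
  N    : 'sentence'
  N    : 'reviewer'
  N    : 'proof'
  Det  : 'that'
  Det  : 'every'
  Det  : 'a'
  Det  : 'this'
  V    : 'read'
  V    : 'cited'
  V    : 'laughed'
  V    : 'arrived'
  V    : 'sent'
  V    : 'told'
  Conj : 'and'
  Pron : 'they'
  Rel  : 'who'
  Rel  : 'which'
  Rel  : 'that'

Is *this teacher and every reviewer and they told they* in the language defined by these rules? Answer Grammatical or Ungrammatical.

S
  NP
    NP
      Det: this
      N: teacher
    Conj: and
    NP
      NP
        Det: every
        N: reviewer
      Conj: and
      NP
        Pron: they
  VP
    V: told
    NP
      Pron: they
The bracketing above is licensed at every node by one of the given productions, with S at the root.

Grammatical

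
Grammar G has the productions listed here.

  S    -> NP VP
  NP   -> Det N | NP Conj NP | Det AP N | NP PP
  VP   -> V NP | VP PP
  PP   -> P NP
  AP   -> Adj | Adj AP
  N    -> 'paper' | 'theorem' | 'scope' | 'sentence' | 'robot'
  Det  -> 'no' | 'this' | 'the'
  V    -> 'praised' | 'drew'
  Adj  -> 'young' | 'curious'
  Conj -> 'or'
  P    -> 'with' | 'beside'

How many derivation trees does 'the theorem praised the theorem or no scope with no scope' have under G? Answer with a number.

Two of the 3 distinct bracketings:
[S [NP [Det the] [N theorem]] [VP [V praised] [NP [NP [Det the] [N theorem]] [Conj or] [NP [NP [Det no] [N scope]] [PP [P with] [NP [Det no] [N scope]]]]]]]
[S [NP [Det the] [N theorem]] [VP [V praised] [NP [NP [NP [Det the] [N theorem]] [Conj or] [NP [Det no] [N scope]]] [PP [P with] [NP [Det no] [N scope]]]]]]
The trees differ in how a recursive rule is bracketed over the same span.

3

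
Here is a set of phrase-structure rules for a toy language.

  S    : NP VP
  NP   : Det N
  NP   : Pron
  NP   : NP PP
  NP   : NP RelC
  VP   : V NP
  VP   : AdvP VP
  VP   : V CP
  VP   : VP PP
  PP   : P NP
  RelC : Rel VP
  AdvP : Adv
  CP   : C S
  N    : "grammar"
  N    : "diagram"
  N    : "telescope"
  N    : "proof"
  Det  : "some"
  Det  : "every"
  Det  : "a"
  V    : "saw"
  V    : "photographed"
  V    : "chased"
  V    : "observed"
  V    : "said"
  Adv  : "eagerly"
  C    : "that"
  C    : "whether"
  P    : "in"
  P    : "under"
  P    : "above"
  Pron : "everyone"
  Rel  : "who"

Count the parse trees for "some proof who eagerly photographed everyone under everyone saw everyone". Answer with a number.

Two of the 4 distinct bracketings:
[S [NP [NP [NP [Det some] [N proof]] [RelC [Rel who] [VP [AdvP [Adv eagerly]] [VP [V photographed] [NP [Pron everyone]]]]]] [PP [P under] [NP [Pron everyone]]]] [VP [V saw] [NP [Pron everyone]]]]
[S [NP [NP [Det some] [N proof]] [RelC [Rel who] [VP [AdvP [Adv eagerly]] [VP [V photographed] [NP [NP [Pron everyone]] [PP [P under] [NP [Pron everyone]]]]]]]] [VP [V saw] [NP [Pron everyone]]]]
The trees differ in how a recursive rule is bracketed over the same span.

4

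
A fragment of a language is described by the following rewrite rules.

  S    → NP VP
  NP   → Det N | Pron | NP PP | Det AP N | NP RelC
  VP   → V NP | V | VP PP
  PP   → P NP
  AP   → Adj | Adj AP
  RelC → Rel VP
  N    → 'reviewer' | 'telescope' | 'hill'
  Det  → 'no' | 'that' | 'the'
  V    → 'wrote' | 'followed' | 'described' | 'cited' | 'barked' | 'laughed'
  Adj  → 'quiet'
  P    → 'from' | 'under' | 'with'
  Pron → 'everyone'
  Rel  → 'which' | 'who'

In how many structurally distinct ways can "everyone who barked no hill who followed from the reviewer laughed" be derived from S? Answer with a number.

Two of the 6 distinct bracketings:
[S [NP [NP [NP [Pron everyone]] [RelC [Rel who] [VP [V barked] [NP [NP [Det no] [N hill]] [RelC [Rel who] [VP [V followed]]]]]]] [PP [P from] [NP [Det the] [N reviewer]]]] [VP [V laughed]]]
[S [NP [NP [NP [NP [Pron everyone]] [RelC [Rel who] [VP [V barked] [NP [Det no] [N hill]]]]] [RelC [Rel who] [VP [V followed]]]] [PP [P from] [NP [Det the] [N reviewer]]]] [VP [V laughed]]]
The trees differ in how a recursive rule is bracketed over the same span.

6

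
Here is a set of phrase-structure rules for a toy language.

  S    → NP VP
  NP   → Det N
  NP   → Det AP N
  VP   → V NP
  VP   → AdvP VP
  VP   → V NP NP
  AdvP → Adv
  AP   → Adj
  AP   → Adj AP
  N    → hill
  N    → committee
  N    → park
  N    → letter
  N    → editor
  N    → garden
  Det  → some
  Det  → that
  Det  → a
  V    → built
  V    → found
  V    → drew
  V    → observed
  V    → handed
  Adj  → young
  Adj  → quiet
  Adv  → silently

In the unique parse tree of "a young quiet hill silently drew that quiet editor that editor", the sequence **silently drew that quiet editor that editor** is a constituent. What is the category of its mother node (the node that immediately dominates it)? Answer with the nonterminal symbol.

[S [NP [Det a] [AP [Adj young] [AP [Adj quiet]]] [N hill]] [VP [AdvP [Adv silently]] [VP [V drew] [NP [Det that] [AP [Adj quiet]] [N editor]] [NP [Det that] [N editor]]]]]
The span 'silently drew that quiet editor that editor' is the VP node built by VP → AdvP VP.
Its mother is the S built by S → NP VP.

S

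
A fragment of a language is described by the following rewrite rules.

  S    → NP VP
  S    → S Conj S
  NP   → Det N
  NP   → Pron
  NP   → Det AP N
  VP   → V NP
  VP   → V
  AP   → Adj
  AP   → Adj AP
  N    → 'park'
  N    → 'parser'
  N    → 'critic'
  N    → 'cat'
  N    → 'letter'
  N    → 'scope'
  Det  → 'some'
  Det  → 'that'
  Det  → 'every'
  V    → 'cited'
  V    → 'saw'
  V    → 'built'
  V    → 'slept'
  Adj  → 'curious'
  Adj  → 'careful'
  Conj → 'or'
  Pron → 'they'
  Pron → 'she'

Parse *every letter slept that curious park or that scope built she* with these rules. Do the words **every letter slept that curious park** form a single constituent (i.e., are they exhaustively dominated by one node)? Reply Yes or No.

Yes

[S [S [NP [Det every] [N letter]] [VP [V slept] [NP [Det that] [AP [Adj curious]] [N park]]]] [Conj or] [S [NP [Det that] [N scope]] [VP [V built] [NP [Pron she]]]]]
The words 'every letter slept that curious park' are exhaustively dominated by a single S node (built by S → NP VP), so they form a constituent.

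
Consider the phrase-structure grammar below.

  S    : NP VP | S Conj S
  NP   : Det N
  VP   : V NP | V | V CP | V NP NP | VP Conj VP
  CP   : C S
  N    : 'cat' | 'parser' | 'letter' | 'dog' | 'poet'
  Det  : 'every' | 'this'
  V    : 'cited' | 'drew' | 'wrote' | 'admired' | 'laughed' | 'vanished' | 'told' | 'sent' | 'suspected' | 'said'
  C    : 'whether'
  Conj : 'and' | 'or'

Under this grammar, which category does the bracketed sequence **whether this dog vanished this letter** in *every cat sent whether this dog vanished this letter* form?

CP

[S [NP [Det every] [N cat]] [VP [V sent] [CP [C whether] [S [NP [Det this] [N dog]] [VP [V vanished] [NP [Det this] [N letter]]]]]]]
The span 'whether this dog vanished this letter' is the CP node built by CP → C S.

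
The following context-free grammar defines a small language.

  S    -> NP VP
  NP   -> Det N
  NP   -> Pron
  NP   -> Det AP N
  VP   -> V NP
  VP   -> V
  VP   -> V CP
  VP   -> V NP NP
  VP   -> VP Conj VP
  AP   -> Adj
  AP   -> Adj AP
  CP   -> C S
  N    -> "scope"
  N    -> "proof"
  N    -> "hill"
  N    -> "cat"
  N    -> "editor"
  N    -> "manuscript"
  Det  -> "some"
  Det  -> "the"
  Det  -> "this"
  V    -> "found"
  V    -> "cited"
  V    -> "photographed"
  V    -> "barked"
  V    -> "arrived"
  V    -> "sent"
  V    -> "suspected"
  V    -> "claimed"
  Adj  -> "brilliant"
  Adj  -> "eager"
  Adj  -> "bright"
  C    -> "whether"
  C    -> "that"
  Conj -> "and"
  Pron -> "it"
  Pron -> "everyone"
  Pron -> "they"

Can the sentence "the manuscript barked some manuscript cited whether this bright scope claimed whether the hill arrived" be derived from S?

For S → NP VP, the only prefix that parses as NP is 'the manuscript', but the remainder 'barked some manuscript cited whether this bright scope claimed whether the hill arrived' is not a VP under these rules.

Ungrammatical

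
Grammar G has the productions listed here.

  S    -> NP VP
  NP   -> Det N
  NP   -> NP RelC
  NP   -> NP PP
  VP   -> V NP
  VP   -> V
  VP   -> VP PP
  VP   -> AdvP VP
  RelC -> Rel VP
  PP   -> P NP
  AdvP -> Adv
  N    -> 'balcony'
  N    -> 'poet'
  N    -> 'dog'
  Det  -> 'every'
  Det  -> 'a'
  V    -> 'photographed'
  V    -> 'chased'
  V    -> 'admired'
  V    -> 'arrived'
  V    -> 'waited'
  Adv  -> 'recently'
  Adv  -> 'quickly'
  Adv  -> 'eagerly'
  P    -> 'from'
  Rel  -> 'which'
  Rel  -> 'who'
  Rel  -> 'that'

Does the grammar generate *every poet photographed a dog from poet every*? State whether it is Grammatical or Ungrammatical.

Ungrammatical

A P word can never sit immediately before an N word in any string this grammar generates, so the substring 'from poet' rules out a derivation.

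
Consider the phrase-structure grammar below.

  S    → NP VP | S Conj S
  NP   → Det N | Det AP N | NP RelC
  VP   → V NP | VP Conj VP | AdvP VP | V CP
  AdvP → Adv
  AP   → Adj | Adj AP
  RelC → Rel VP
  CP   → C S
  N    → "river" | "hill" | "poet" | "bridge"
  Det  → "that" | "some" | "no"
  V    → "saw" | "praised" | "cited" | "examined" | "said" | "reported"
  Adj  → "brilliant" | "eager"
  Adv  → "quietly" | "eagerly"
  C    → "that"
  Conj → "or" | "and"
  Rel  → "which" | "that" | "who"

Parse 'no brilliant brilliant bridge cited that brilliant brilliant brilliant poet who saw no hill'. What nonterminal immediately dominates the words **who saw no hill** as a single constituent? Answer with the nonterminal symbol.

[S [NP [Det no] [AP [Adj brilliant] [AP [Adj brilliant]]] [N bridge]] [VP [V cited] [NP [NP [Det that] [AP [Adj brilliant] [AP [Adj brilliant] [AP [Adj brilliant]]]] [N poet]] [RelC [Rel who] [VP [V saw] [NP [Det no] [N hill]]]]]]]
The span 'who saw no hill' is the RelC node built by RelC → Rel VP.

RelC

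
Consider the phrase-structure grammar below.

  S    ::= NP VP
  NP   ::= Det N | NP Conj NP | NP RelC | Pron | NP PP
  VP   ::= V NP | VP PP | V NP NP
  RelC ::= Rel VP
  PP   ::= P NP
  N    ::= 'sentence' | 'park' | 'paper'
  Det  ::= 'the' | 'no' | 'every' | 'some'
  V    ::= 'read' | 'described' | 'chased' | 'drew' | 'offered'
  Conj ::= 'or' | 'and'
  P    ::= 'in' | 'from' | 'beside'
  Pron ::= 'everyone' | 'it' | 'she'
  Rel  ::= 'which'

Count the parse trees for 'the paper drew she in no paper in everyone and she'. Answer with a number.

9

Two of the 9 distinct bracketings:
[S [NP [Det the] [N paper]] [VP [V drew] [NP [NP [NP [Pron she]] [PP [P in] [NP [NP [Det no] [N paper]] [PP [P in] [NP [Pron everyone]]]]]] [Conj and] [NP [Pron she]]]]]
[S [NP [Det the] [N paper]] [VP [V drew] [NP [NP [NP [NP [Pron she]] [PP [P in] [NP [Det no] [N paper]]]] [PP [P in] [NP [Pron everyone]]]] [Conj and] [NP [Pron she]]]]]
The trees differ in how a recursive rule is bracketed over the same span.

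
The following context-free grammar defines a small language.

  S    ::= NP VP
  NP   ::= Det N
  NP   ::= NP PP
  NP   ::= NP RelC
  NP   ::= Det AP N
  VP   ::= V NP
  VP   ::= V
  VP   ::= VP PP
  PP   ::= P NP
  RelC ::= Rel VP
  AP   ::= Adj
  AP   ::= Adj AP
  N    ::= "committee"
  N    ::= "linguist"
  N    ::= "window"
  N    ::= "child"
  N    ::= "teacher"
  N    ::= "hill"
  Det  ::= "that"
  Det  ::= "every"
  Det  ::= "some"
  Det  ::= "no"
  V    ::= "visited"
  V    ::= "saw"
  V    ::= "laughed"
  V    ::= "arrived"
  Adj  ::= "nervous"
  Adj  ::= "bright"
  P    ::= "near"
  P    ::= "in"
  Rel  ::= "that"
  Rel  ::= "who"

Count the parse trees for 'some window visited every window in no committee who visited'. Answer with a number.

3

Two of the 3 distinct bracketings:
[S [NP [Det some] [N window]] [VP [V visited] [NP [NP [Det every] [N window]] [PP [P in] [NP [NP [Det no] [N committee]] [RelC [Rel who] [VP [V visited]]]]]]]]
[S [NP [Det some] [N window]] [VP [V visited] [NP [NP [NP [Det every] [N window]] [PP [P in] [NP [Det no] [N committee]]]] [RelC [Rel who] [VP [V visited]]]]]]
The trees differ in how a recursive rule is bracketed over the same span.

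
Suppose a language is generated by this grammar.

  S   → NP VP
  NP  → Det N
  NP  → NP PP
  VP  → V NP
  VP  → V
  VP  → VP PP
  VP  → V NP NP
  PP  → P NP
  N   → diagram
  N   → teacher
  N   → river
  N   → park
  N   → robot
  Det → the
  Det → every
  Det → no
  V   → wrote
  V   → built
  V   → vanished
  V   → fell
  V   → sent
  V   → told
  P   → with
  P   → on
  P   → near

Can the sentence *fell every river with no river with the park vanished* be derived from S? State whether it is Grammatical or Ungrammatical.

For S → NP VP, no prefix of the string parses as an NP.

Ungrammatical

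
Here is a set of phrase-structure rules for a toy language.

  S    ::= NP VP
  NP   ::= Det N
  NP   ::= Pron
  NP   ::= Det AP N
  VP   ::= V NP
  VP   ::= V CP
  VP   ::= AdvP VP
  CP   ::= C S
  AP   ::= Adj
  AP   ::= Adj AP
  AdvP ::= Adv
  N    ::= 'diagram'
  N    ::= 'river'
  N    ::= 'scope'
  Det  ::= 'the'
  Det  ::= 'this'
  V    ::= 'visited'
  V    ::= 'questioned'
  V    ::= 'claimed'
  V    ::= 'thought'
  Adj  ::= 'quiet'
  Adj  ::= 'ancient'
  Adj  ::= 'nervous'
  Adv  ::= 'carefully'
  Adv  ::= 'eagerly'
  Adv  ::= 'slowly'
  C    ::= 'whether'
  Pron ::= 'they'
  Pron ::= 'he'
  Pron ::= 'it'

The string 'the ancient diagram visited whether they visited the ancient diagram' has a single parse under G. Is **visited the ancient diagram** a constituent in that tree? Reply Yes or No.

[S [NP [Det the] [AP [Adj ancient]] [N diagram]] [VP [V visited] [CP [C whether] [S [NP [Pron they]] [VP [V visited] [NP [Det the] [AP [Adj ancient]] [N diagram]]]]]]]
The words 'visited the ancient diagram' are exhaustively dominated by a single VP node (built by VP → V NP), so they form a constituent.

Yes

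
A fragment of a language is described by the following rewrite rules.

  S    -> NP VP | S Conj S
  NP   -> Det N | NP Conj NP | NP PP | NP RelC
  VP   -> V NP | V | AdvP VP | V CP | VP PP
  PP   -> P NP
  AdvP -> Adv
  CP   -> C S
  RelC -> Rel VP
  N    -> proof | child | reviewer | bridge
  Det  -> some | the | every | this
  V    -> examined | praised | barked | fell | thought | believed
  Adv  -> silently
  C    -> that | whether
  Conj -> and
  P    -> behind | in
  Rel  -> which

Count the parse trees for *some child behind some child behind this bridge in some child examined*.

Two of the 5 distinct bracketings:
[S [NP [NP [Det some] [N child]] [PP [P behind] [NP [NP [Det some] [N child]] [PP [P behind] [NP [NP [Det this] [N bridge]] [PP [P in] [NP [Det some] [N child]]]]]]]] [VP [V examined]]]
[S [NP [NP [Det some] [N child]] [PP [P behind] [NP [NP [NP [Det some] [N child]] [PP [P behind] [NP [Det this] [N bridge]]]] [PP [P in] [NP [Det some] [N child]]]]]] [VP [V examined]]]
The trees differ in how a recursive rule is bracketed over the same span.

5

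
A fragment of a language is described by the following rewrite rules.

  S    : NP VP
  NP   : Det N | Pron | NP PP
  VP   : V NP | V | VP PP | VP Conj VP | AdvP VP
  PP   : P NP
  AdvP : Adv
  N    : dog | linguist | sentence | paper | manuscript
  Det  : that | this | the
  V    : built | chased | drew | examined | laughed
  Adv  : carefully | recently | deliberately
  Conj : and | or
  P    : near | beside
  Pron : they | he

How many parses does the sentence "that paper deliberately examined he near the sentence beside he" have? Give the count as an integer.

Two of the 9 distinct bracketings:
[S [NP [Det that] [N paper]] [VP [VP [AdvP [Adv deliberately]] [VP [V examined] [NP [Pron he]]]] [PP [P near] [NP [NP [Det the] [N sentence]] [PP [P beside] [NP [Pron he]]]]]]]
[S [NP [Det that] [N paper]] [VP [VP [VP [AdvP [Adv deliberately]] [VP [V examined] [NP [Pron he]]]] [PP [P near] [NP [Det the] [N sentence]]]] [PP [P beside] [NP [Pron he]]]]]
The difference turns on whether NP → NP PP is used at the relevant span, versus an alternative expansion of NP.

9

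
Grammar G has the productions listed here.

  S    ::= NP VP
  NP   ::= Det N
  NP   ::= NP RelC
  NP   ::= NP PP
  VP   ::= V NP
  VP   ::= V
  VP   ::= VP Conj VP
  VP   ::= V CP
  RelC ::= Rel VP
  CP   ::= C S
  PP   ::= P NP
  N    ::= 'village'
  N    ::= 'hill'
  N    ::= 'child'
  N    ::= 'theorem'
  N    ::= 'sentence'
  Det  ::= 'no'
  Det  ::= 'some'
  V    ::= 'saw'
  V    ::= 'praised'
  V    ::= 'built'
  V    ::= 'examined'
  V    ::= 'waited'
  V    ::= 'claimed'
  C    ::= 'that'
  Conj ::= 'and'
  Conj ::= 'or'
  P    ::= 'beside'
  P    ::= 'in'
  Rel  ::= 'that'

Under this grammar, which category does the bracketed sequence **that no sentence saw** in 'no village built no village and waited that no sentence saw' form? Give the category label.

CP

S
  NP
    Det: no
    N: village
  VP
    VP
      V: built
      NP
        Det: no
        N: village
    Conj: and
    VP
      V: waited
      CP
        C: that
        S
          NP
            Det: no
            N: sentence
          VP
            V: saw
The span 'that no sentence saw' is the CP node built by CP → C S.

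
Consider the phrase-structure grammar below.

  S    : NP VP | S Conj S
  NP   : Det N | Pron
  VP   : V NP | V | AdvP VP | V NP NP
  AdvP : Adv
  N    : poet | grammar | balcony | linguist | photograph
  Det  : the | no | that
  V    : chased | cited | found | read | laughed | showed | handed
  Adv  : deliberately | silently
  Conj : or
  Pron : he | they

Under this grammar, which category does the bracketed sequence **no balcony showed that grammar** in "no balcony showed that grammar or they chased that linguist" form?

S
  S
    NP
      Det: no
      N: balcony
    VP
      V: showed
      NP
        Det: that
        N: grammar
  Conj: or
  S
    NP
      Pron: they
    VP
      V: chased
      NP
        Det: that
        N: linguist
The span 'no balcony showed that grammar' is the S node built by S → NP VP.

S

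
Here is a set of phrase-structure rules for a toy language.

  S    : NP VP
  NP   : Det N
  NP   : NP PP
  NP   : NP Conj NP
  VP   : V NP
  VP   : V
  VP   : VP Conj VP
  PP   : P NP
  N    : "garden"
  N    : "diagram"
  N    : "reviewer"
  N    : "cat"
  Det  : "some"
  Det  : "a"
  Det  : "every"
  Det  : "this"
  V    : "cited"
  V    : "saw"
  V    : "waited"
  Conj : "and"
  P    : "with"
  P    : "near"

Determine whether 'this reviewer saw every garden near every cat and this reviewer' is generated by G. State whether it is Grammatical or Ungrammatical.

[S [NP [Det this] [N reviewer]] [VP [V saw] [NP [NP [Det every] [N garden]] [PP [P near] [NP [NP [Det every] [N cat]] [Conj and] [NP [Det this] [N reviewer]]]]]]]
Each bracket corresponds to one application of a listed rule, so the string is derivable from S.

Grammatical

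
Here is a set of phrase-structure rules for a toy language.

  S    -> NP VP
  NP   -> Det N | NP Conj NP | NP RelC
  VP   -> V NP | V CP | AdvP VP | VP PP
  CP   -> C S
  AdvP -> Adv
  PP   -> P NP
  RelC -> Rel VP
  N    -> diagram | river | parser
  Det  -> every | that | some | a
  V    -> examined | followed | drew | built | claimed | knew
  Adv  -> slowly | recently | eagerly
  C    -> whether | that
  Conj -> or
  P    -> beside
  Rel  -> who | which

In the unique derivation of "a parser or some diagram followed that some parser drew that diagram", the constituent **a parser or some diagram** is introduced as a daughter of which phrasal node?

S

S
  NP
    NP
      Det: a
      N: parser
    Conj: or
    NP
      Det: some
      N: diagram
  VP
    V: followed
    CP
      C: that
      S
        NP
          Det: some
          N: parser
        VP
          V: drew
          NP
            Det: that
            N: diagram
The span 'a parser or some diagram' is the NP node built by NP → NP Conj NP.
Its mother is the S built by S → NP VP.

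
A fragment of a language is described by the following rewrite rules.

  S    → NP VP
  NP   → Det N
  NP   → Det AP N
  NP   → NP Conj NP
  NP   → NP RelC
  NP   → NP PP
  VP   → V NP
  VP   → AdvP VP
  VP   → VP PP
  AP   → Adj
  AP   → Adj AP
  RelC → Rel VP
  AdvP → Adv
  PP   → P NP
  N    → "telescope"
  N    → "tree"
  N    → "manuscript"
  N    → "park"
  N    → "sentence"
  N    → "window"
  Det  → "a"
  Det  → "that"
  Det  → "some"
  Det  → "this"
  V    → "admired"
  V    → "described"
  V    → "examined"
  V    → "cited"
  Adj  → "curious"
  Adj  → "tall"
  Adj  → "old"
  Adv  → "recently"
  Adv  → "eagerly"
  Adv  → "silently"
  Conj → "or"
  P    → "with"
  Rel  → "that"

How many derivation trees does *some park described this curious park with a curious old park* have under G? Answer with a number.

The two bracketings:
[S [NP [Det some] [N park]] [VP [V described] [NP [NP [Det this] [AP [Adj curious]] [N park]] [PP [P with] [NP [Det a] [AP [Adj curious] [AP [Adj old]]] [N park]]]]]]
[S [NP [Det some] [N park]] [VP [VP [V described] [NP [Det this] [AP [Adj curious]] [N park]]] [PP [P with] [NP [Det a] [AP [Adj curious] [AP [Adj old]]] [N park]]]]]
The difference turns on whether NP → NP PP is used at the relevant span, versus an alternative expansion of NP.

2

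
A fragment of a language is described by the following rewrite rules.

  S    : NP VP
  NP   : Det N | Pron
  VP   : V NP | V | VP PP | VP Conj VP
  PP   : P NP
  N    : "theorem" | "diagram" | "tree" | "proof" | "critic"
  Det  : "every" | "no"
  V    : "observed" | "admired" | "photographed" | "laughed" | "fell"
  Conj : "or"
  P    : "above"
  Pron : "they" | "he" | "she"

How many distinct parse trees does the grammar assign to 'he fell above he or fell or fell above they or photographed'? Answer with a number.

Two of the 9 distinct bracketings:
[S [NP [Pron he]] [VP [VP [VP [V fell]] [PP [P above] [NP [Pron he]]]] [Conj or] [VP [VP [V fell]] [Conj or] [VP [VP [VP [V fell]] [PP [P above] [NP [Pron they]]]] [Conj or] [VP [V photographed]]]]]]
[S [NP [Pron he]] [VP [VP [VP [V fell]] [PP [P above] [NP [Pron he]]]] [Conj or] [VP [VP [VP [VP [V fell]] [Conj or] [VP [V fell]]] [PP [P above] [NP [Pron they]]]] [Conj or] [VP [V photographed]]]]]
The trees differ in how a recursive rule is bracketed over the same span.

9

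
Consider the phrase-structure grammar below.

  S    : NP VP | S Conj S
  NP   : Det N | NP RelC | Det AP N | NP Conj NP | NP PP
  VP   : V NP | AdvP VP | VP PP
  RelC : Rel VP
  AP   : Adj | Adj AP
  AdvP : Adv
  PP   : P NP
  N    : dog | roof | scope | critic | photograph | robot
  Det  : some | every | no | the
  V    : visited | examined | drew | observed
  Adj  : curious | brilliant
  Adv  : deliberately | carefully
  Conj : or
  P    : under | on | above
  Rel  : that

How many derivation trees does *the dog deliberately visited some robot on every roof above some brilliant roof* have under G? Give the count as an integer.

9

Two of the 9 distinct bracketings:
[S [NP [Det the] [N dog]] [VP [AdvP [Adv deliberately]] [VP [V visited] [NP [NP [Det some] [N robot]] [PP [P on] [NP [NP [Det every] [N roof]] [PP [P above] [NP [Det some] [AP [Adj brilliant]] [N roof]]]]]]]]]
[S [NP [Det the] [N dog]] [VP [AdvP [Adv deliberately]] [VP [V visited] [NP [NP [NP [Det some] [N robot]] [PP [P on] [NP [Det every] [N roof]]]] [PP [P above] [NP [Det some] [AP [Adj brilliant]] [N roof]]]]]]]
The trees differ in how a recursive rule is bracketed over the same span.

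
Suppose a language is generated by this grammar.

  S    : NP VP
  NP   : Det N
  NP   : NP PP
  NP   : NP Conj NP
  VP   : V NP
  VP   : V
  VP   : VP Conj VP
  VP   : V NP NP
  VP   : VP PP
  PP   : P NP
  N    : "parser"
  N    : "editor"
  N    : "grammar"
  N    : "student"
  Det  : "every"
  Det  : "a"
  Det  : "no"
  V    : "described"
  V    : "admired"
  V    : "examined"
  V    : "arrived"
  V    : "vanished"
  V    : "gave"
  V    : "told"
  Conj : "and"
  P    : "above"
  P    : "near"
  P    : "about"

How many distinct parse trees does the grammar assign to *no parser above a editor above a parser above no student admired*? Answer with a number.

5

Two of the 5 distinct bracketings:
[S [NP [NP [Det no] [N parser]] [PP [P above] [NP [NP [Det a] [N editor]] [PP [P above] [NP [NP [Det a] [N parser]] [PP [P above] [NP [Det no] [N student]]]]]]]] [VP [V admired]]]
[S [NP [NP [Det no] [N parser]] [PP [P above] [NP [NP [NP [Det a] [N editor]] [PP [P above] [NP [Det a] [N parser]]]] [PP [P above] [NP [Det no] [N student]]]]]] [VP [V admired]]]
The trees differ in how a recursive rule is bracketed over the same span.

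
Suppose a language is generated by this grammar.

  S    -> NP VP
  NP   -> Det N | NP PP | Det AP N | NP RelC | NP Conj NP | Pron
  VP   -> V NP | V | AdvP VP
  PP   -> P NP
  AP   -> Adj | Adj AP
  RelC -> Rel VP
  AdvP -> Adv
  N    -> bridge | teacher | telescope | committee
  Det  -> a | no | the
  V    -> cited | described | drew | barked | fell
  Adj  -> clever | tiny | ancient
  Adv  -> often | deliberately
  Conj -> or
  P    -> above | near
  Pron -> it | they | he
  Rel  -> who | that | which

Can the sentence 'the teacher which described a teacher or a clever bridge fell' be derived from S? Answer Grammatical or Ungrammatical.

S
  NP
    NP
      Det: the
      N: teacher
    RelC
      Rel: which
      VP
        V: described
        NP
          NP
            Det: a
            N: teacher
          Conj: or
          NP
            Det: a
            AP
              Adj: clever
            N: bridge
  VP
    V: fell
The bracketing above is licensed at every node by one of the given productions, with S at the root.

Grammatical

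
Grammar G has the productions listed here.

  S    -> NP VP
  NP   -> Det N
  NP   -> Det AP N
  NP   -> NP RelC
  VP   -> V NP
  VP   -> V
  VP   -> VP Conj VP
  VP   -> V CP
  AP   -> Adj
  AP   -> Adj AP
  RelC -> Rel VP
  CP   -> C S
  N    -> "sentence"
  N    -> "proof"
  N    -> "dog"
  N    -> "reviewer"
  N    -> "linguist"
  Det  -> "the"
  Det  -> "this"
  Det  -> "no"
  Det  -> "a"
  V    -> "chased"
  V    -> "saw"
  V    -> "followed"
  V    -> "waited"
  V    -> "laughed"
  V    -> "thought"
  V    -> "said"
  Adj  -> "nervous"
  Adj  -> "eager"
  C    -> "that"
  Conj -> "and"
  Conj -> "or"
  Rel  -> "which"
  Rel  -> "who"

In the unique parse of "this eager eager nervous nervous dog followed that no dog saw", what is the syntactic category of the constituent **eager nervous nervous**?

AP

[S [NP [Det this] [AP [Adj eager] [AP [Adj eager] [AP [Adj nervous] [AP [Adj nervous]]]]] [N dog]] [VP [V followed] [CP [C that] [S [NP [Det no] [N dog]] [VP [V saw]]]]]]
The span 'eager nervous nervous' is the AP node built by AP → Adj AP.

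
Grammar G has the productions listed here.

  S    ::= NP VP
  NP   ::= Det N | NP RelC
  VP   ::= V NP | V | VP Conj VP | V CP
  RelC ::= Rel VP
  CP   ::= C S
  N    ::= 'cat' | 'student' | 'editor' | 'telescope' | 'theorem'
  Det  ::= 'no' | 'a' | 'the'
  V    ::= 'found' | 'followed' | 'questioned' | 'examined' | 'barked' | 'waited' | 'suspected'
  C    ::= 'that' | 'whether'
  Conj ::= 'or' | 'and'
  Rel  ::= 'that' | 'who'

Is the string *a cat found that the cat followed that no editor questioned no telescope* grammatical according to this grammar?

Grammatical

S
  NP
    Det: a
    N: cat
  VP
    V: found
    CP
      C: that
      S
        NP
          Det: the
          N: cat
        VP
          V: followed
          CP
            C: that
            S
              NP
                Det: no
                N: editor
              VP
                V: questioned
                NP
                  Det: no
                  N: telescope
Every word is introduced by a lexical rule and the phrasal rules combine the resulting categories into a single S.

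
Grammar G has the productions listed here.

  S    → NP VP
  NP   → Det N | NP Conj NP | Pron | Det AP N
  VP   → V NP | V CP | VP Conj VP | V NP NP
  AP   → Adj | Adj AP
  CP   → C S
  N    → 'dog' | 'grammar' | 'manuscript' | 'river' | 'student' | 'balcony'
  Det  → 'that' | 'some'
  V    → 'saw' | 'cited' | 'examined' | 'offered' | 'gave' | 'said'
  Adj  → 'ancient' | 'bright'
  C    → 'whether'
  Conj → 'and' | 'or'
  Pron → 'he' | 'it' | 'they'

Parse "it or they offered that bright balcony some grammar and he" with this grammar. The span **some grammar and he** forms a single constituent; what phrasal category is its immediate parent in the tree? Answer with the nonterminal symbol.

VP

S
  NP
    NP
      Pron: it
    Conj: or
    NP
      Pron: they
  VP
    V: offered
    NP
      Det: that
      AP
        Adj: bright
      N: balcony
    NP
      NP
        Det: some
        N: grammar
      Conj: and
      NP
        Pron: he
The span 'some grammar and he' is the NP node built by NP → NP Conj NP.
Its mother is the VP built by VP → V NP NP.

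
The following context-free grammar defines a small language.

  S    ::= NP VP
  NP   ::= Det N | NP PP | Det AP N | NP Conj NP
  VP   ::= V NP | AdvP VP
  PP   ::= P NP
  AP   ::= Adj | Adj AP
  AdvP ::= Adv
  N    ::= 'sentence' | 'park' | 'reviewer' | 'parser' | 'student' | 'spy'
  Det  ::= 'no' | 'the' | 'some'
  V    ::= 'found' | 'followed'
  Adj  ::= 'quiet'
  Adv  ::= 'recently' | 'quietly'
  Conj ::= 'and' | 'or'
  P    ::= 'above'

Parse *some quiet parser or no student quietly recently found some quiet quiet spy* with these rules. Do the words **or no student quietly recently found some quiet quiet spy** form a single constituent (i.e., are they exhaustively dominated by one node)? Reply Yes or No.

No

[S [NP [NP [Det some] [AP [Adj quiet]] [N parser]] [Conj or] [NP [Det no] [N student]]] [VP [AdvP [Adv quietly]] [VP [AdvP [Adv recently]] [VP [V found] [NP [Det some] [AP [Adj quiet] [AP [Adj quiet]]] [N spy]]]]]]
The smallest constituent containing 'or no student quietly recently found some quiet quiet spy' is the S spanning 'some quiet parser or no student quietly recently found some quiet quiet spy'; no single node in the tree dominates exactly the given words.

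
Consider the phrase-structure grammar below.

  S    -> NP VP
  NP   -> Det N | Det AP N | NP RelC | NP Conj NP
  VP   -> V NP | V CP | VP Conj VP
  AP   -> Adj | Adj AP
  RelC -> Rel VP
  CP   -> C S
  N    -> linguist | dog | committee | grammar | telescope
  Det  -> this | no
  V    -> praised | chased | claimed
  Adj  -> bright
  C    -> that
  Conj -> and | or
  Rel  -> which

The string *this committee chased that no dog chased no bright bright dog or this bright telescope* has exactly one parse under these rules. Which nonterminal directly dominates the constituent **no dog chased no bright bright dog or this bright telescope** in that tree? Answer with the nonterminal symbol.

CP

[S [NP [Det this] [N committee]] [VP [V chased] [CP [C that] [S [NP [Det no] [N dog]] [VP [V chased] [NP [NP [Det no] [AP [Adj bright] [AP [Adj bright]]] [N dog]] [Conj or] [NP [Det this] [AP [Adj bright]] [N telescope]]]]]]]]
The span 'no dog chased no bright bright dog or this bright telescope' is the S node built by S → NP VP.
Its mother is the CP built by CP → C S.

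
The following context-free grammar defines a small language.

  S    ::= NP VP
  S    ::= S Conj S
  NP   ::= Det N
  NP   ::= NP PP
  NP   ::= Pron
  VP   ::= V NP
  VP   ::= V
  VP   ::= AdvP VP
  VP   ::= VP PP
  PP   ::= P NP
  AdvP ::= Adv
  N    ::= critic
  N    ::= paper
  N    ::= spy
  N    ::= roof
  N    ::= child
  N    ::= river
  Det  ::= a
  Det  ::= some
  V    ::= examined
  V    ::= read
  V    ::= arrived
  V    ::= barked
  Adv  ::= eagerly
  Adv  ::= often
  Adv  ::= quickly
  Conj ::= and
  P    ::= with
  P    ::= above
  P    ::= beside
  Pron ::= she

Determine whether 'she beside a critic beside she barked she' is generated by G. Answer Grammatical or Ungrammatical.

Grammatical

[S [NP [NP [Pron she]] [PP [P beside] [NP [NP [Det a] [N critic]] [PP [P beside] [NP [Pron she]]]]]] [VP [V barked] [NP [Pron she]]]]
The bracketing above is licensed at every node by one of the given productions, with S at the root.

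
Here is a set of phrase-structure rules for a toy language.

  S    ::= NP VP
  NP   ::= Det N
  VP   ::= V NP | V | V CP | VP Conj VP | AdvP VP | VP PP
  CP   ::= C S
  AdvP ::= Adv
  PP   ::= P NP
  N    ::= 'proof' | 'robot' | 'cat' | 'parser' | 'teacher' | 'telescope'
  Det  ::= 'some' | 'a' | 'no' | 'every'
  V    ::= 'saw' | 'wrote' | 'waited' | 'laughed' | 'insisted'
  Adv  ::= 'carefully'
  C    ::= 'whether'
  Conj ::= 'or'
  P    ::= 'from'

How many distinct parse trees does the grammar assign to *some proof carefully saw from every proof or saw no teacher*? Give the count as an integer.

3

Two of the 3 distinct bracketings:
[S [NP [Det some] [N proof]] [VP [VP [AdvP [Adv carefully]] [VP [VP [V saw]] [PP [P from] [NP [Det every] [N proof]]]]] [Conj or] [VP [V saw] [NP [Det no] [N teacher]]]]]
[S [NP [Det some] [N proof]] [VP [VP [VP [AdvP [Adv carefully]] [VP [V saw]]] [PP [P from] [NP [Det every] [N proof]]]] [Conj or] [VP [V saw] [NP [Det no] [N teacher]]]]]
The trees differ in how a recursive rule is bracketed over the same span.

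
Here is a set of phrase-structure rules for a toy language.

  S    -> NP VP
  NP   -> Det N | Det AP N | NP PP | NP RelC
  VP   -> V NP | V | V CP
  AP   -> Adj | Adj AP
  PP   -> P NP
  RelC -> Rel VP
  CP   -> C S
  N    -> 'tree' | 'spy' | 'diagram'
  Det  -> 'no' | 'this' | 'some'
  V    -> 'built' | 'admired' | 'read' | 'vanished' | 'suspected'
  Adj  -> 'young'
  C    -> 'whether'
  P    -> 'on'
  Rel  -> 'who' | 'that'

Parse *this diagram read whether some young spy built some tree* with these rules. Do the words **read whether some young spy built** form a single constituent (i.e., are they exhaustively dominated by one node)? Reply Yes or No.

No

[S [NP [Det this] [N diagram]] [VP [V read] [CP [C whether] [S [NP [Det some] [AP [Adj young]] [N spy]] [VP [V built] [NP [Det some] [N tree]]]]]]]
The smallest constituent containing 'read whether some young spy built' is the VP spanning 'read whether some young spy built some tree'; no single node in the tree dominates exactly the given words.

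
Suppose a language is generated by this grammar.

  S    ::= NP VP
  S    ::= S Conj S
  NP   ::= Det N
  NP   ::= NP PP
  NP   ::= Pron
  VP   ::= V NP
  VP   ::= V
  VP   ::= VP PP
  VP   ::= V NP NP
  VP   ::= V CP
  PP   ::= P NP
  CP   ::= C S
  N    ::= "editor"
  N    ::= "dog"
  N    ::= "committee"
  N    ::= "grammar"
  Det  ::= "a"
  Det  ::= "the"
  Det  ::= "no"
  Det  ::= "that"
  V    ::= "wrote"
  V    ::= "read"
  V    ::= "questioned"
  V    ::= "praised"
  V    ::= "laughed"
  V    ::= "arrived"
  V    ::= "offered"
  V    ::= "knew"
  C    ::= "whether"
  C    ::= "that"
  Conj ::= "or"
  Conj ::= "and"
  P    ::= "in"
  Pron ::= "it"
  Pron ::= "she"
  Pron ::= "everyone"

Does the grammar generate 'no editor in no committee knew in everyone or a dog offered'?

[S [S [NP [NP [Det no] [N editor]] [PP [P in] [NP [Det no] [N committee]]]] [VP [VP [V knew]] [PP [P in] [NP [Pron everyone]]]]] [Conj or] [S [NP [Det a] [N dog]] [VP [V offered]]]]
The bracketing above is licensed at every node by one of the given productions, with S at the root.

Grammatical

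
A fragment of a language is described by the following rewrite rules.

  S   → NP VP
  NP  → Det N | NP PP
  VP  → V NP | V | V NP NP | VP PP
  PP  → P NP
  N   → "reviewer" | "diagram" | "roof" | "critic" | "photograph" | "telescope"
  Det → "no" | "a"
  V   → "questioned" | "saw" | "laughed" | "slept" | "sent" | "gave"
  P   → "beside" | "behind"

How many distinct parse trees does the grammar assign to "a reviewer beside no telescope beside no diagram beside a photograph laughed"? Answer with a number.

5

Two of the 5 distinct bracketings:
[S [NP [NP [Det a] [N reviewer]] [PP [P beside] [NP [NP [Det no] [N telescope]] [PP [P beside] [NP [NP [Det no] [N diagram]] [PP [P beside] [NP [Det a] [N photograph]]]]]]]] [VP [V laughed]]]
[S [NP [NP [Det a] [N reviewer]] [PP [P beside] [NP [NP [NP [Det no] [N telescope]] [PP [P beside] [NP [Det no] [N diagram]]]] [PP [P beside] [NP [Det a] [N photograph]]]]]] [VP [V laughed]]]
The trees differ in how a recursive rule is bracketed over the same span.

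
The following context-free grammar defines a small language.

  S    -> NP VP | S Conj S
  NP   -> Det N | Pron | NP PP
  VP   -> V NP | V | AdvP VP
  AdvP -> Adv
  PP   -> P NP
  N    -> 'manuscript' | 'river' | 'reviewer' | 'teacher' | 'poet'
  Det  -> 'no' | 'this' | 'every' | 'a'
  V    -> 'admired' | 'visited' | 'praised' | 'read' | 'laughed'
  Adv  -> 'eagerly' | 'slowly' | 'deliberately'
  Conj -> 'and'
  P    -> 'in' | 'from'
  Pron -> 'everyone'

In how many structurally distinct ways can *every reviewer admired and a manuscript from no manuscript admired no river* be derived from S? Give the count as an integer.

[S [S [NP [Det every] [N reviewer]] [VP [V admired]]] [Conj and] [S [NP [NP [Det a] [N manuscript]] [PP [P from] [NP [Det no] [N manuscript]]]] [VP [V admired] [NP [Det no] [N river]]]]]
No rule offers an alternative attachment or grouping for any span, so this is the only derivation.

1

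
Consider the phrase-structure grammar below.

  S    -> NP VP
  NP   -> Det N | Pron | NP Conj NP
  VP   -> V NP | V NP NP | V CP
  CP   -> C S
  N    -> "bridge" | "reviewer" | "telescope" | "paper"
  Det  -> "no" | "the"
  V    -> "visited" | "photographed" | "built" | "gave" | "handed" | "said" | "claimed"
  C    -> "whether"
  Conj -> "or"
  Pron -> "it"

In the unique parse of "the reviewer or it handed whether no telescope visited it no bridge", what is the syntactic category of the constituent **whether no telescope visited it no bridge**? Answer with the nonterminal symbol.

CP

[S [NP [NP [Det the] [N reviewer]] [Conj or] [NP [Pron it]]] [VP [V handed] [CP [C whether] [S [NP [Det no] [N telescope]] [VP [V visited] [NP [Pron it]] [NP [Det no] [N bridge]]]]]]]
The span 'whether no telescope visited it no bridge' is the CP node built by CP → C S.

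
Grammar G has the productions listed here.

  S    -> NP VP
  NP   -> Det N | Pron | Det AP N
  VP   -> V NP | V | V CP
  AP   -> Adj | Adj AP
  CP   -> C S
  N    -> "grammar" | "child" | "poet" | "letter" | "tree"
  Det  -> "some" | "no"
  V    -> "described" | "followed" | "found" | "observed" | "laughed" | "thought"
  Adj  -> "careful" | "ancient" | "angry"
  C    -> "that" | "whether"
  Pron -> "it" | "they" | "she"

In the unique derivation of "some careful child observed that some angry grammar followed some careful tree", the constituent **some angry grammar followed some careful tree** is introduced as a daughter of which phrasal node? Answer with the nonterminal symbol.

[S [NP [Det some] [AP [Adj careful]] [N child]] [VP [V observed] [CP [C that] [S [NP [Det some] [AP [Adj angry]] [N grammar]] [VP [V followed] [NP [Det some] [AP [Adj careful]] [N tree]]]]]]]
The span 'some angry grammar followed some careful tree' is the S node built by S → NP VP.
Its mother is the CP built by CP → C S.

CP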